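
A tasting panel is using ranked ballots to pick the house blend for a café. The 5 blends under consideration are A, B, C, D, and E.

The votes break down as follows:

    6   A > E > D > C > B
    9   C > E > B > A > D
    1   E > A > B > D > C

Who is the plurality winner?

C

First-place vote totals:
  A: 6
  B: 0
  C: 9
  D: 0
  E: 1
C has the most first-place votes.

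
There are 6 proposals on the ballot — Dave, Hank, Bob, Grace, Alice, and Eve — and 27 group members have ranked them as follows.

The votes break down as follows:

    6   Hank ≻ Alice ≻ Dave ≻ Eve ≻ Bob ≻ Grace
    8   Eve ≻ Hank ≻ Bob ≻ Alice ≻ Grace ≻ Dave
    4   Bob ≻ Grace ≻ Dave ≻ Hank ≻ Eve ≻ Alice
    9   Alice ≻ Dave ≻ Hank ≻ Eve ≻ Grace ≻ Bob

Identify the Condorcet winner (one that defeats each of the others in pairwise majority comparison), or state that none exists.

Hank

Head-to-head results (27 voters total):
Dave vs Hank: Hank wins 14–13.
Dave vs Bob: Dave wins 15–12.
Dave vs Grace: Dave wins 15–12.
Dave vs Alice: Alice wins 23–4.
Dave vs Eve: Dave wins 19–8.
Hank vs Bob: Hank wins 23–4.
Hank vs Grace: Hank wins 23–4.
Hank vs Alice: Hank wins 18–9.
Hank vs Eve: Hank wins 19–8.
Bob vs Grace: Bob wins 18–9.
Bob vs Alice: Alice wins 15–12.
Bob vs Eve: Eve wins 23–4.
Grace vs Alice: Alice wins 23–4.
Grace vs Eve: Eve wins 23–4.
Alice vs Eve: Alice wins 15–12.
Hank beats each rival — Dave (14–13), Bob (23–4), Grace (23–4), Alice (18–9), Eve (19–8) — so Hank is the Condorcet winner.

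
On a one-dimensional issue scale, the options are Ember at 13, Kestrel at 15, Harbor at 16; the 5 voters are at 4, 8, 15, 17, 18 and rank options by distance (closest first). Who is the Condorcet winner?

Kestrel

With single-peaked preferences on a line, the Condorcet winner is the candidate closest to the median voter.
The median voter (position 15) is closest to Kestrel at 15.
Check: Kestrel vs Harbor — voters closer to Kestrel: 3 of 5.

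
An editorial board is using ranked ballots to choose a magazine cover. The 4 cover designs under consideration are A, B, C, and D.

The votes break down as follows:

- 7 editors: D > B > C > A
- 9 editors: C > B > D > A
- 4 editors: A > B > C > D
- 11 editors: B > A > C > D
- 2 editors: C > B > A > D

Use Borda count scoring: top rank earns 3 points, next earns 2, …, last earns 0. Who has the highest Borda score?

B

Borda scores:
  A: 7·0 + 9·0 + 4·3 + 11·2 + 2·1 = 36
  B: 7·2 + 9·2 + 4·2 + 11·3 + 2·2 = 77
  C: 7·1 + 9·3 + 4·1 + 11·1 + 2·3 = 55
  D: 7·3 + 9·1 + 4·0 + 11·0 + 2·0 = 30
B has the highest total.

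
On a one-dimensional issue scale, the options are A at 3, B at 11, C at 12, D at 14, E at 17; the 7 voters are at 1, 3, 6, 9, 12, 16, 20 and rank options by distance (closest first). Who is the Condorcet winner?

With single-peaked preferences on a line, the Condorcet winner is the candidate closest to the median voter.
The median voter (position 9) is closest to B at 11.
Check: B vs C — voters closer to B: 4 of 7.

B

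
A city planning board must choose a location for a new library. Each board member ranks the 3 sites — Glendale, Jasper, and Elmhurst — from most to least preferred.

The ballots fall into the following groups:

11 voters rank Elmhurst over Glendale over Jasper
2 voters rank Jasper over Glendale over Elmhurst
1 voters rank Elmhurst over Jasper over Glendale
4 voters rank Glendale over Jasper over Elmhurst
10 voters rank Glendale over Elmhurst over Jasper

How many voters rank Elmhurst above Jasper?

Ballots ranking Elmhurst above Jasper: 11+1+10 = 22.
Ballots ranking Jasper above Elmhurst: 2+4 = 6.
So 22 of 28 voters prefer Elmhurst to Jasper.

22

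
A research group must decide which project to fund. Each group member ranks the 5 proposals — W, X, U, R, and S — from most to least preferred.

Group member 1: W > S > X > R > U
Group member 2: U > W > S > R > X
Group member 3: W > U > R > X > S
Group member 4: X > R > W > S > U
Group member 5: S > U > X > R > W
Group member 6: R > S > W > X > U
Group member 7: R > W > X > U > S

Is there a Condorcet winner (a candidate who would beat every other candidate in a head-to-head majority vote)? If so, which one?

Head-to-head results (7 voters total):
W vs X: W wins 5–2.
W vs U: W wins 5–2.
W vs R: R wins 4–3.
W vs S: W wins 5–2.
X vs U: X wins 4–3.
X vs R: R wins 4–3.
X vs S: S wins 4–3.
U vs R: R wins 4–3.
U vs S: S wins 4–3.
R vs S: R wins 4–3.
R beats each rival — W (4–3), X (4–3), U (4–3), S (4–3) — so R is the Condorcet winner.

R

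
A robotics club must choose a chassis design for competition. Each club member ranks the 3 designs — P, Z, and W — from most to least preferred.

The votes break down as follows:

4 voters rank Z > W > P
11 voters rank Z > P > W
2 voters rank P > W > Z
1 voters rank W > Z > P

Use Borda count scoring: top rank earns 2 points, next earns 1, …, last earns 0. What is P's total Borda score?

15

Borda scores:
  P: 4·0 + 11·1 + 2·2 + 0 = 15
  Z: 4·2 + 11·2 + 2·0 + 1 = 31
  W: 4·1 + 11·0 + 2·1 + 2 = 8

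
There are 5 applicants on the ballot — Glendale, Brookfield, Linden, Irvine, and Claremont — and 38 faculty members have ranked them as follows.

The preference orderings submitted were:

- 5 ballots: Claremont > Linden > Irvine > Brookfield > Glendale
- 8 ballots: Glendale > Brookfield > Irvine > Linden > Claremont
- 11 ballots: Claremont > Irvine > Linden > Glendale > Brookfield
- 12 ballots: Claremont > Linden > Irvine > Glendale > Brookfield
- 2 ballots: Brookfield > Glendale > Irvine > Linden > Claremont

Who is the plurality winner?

First-place vote totals:
  Glendale: 8
  Brookfield: 2
  Linden: 0
  Irvine: 0
  Claremont: 28
Claremont has the most first-place votes.

Claremont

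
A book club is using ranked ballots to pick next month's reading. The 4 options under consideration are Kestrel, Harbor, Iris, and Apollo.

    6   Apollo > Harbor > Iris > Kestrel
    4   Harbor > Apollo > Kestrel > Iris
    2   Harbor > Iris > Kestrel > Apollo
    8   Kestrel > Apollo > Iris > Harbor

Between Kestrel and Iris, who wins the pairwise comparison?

Ballots ranking Kestrel above Iris: 4+8 = 12.
Ballots ranking Iris above Kestrel: 6+2 = 8.
Kestrel wins the head-to-head, 12–8.

Kestrel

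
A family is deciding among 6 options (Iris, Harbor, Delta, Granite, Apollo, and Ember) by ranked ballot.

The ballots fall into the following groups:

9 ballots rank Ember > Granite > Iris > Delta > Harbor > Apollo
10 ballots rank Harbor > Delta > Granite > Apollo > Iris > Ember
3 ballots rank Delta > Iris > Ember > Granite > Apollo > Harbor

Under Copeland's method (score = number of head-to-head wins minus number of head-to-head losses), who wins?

Pairwise results:
  Iris vs Harbor: Iris wins 12–10.
  Iris vs Delta: Delta wins 13–9.
  Iris vs Granite: Granite wins 19–3.
  Iris vs Apollo: Iris wins 12–10.
  Iris vs Ember: Iris wins 13–9.
  Harbor vs Delta: Delta wins 12–10.
  Harbor vs Granite: Granite wins 12–10.
  Harbor vs Apollo: Harbor wins 19–3.
  Harbor vs Ember: Ember wins 12–10.
  Delta vs Granite: Delta wins 13–9.
  Delta vs Apollo: Delta wins 22–0.
  Delta vs Ember: Delta wins 13–9.
  Granite vs Apollo: Granite wins 22–0.
  Granite vs Ember: Ember wins 12–10.
  Apollo vs Ember: Ember wins 12–10.
Copeland scores (wins − losses):
  Iris: 3 − 2 = 1
  Harbor: 1 − 4 = -3
  Delta: 5 − 0 = 5
  Granite: 3 − 2 = 1
  Apollo: 0 − 5 = -5
  Ember: 3 − 2 = 1
Delta has the best Copeland score.

Delta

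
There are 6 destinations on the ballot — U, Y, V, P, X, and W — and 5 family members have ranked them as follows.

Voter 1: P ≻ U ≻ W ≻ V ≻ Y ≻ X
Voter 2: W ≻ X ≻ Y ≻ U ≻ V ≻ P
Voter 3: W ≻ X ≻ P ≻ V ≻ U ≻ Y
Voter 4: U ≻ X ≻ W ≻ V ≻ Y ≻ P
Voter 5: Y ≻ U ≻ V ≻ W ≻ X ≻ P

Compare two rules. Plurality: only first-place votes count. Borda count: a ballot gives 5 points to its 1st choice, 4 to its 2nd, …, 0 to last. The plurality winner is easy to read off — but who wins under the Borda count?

W

Plurality first-place counts: U 1, Y 1, V 0, P 1, X 0, W 2 → W.
Borda totals: U 16, Y 10, V 10, P 8, X 13, W 18 → W.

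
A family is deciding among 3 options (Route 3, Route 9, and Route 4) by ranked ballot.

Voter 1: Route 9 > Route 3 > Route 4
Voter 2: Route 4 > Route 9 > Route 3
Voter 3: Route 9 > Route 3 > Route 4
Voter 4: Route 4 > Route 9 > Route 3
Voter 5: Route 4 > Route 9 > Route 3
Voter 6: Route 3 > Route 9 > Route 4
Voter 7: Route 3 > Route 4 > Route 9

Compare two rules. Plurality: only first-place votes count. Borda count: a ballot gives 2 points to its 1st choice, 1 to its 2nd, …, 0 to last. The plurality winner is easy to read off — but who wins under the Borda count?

Route 9

Plurality first-place counts: Route 3 2, Route 9 2, Route 4 3 → Route 4.
Borda totals: Route 3 6, Route 9 8, Route 4 7 → Route 9.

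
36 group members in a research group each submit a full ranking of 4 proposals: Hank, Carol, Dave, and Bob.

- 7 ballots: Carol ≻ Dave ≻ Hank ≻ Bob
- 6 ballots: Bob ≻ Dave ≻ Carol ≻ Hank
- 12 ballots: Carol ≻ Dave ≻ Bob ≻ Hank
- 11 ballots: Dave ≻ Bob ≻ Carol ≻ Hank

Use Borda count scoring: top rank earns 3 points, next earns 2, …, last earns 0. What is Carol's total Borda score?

Borda scores:
  Hank: 7·1 + 6·0 + 12·0 + 11·0 = 7
  Carol: 7·3 + 6·1 + 12·3 + 11·1 = 74
  Dave: 7·2 + 6·2 + 12·2 + 11·3 = 83
  Bob: 7·0 + 6·3 + 12·1 + 11·2 = 52

74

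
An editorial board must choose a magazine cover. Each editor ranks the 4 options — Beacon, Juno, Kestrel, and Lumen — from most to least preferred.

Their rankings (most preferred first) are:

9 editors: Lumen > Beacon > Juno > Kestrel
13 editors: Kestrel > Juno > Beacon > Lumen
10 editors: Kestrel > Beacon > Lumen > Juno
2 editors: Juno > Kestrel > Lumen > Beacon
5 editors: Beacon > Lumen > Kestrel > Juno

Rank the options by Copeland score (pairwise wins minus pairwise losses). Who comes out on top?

Kestrel

Pairwise results:
  Beacon vs Juno: Beacon wins 24–15.
  Beacon vs Kestrel: Kestrel wins 25–14.
  Beacon vs Lumen: Beacon wins 28–11.
  Juno vs Kestrel: Kestrel wins 28–11.
  Juno vs Lumen: Lumen wins 24–15.
  Kestrel vs Lumen: Kestrel wins 25–14.
Copeland scores (wins − losses):
  Beacon: 2 − 1 = 1
  Juno: 0 − 3 = -3
  Kestrel: 3 − 0 = 3
  Lumen: 1 − 2 = -1
Kestrel has the best Copeland score.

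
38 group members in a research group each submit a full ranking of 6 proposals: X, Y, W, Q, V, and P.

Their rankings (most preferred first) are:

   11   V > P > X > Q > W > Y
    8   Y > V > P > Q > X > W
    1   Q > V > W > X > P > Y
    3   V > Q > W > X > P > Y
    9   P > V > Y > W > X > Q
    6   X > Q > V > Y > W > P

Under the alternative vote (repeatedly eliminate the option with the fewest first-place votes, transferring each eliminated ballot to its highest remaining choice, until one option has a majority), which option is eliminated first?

W

Round 1: V 14, P 9, Y 8, X 6, Q 1, W 0. W has the fewest and is eliminated.
Round 2: V 14, P 9, Y 8, X 6, Q 1. Q has the fewest and is eliminated.
Round 3: V 15, P 9, Y 8, X 6. X has the fewest and is eliminated.
Round 4: V 21, P 9, Y 8. V has a majority.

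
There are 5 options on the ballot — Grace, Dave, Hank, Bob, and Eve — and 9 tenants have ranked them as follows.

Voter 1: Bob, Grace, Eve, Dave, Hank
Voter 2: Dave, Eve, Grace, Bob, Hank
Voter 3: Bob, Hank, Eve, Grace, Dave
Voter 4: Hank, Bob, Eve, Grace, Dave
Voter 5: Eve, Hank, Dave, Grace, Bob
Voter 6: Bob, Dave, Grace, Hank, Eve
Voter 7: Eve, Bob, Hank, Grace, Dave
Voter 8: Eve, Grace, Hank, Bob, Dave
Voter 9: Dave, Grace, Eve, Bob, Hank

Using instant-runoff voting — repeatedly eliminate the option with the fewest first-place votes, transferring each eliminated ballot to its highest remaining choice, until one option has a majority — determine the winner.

Eve

Round 1: Bob 3, Eve 3, Dave 2, Hank 1, Grace 0. Grace has the fewest and is eliminated.
Round 2: Bob 3, Eve 3, Dave 2, Hank 1. Hank has the fewest and is eliminated.
Round 3: Bob 4, Eve 3, Dave 2. Dave has the fewest and is eliminated.
Round 4: Eve 5, Bob 4. Eve has a majority.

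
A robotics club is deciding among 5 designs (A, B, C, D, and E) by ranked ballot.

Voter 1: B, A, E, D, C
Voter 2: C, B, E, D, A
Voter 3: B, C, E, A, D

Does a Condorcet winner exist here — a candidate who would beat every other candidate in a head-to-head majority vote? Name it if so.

B

Head-to-head results (3 voters total):
A vs B: B wins 3–0.
A vs C: C wins 2–1.
A vs D: A wins 2–1.
A vs E: E wins 2–1.
B vs C: B wins 2–1.
B vs D: B wins 3–0.
B vs E: B wins 3–0.
C vs D: C wins 2–1.
C vs E: C wins 2–1.
D vs E: E wins 3–0.
B beats each rival — A (3–0), C (2–1), D (3–0), E (3–0) — so B is the Condorcet winner.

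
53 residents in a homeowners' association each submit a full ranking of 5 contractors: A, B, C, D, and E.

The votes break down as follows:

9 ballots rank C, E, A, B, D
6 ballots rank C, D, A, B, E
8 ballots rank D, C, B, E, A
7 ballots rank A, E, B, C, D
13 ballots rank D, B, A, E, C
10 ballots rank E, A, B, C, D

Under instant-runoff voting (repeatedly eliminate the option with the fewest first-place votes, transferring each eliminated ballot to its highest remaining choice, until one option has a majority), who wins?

D

Round 1: D 21, C 15, E 10, A 7, B 0. B has the fewest and is eliminated.
Round 2: D 21, C 15, E 10, A 7. A has the fewest and is eliminated.
Round 3: D 21, E 17, C 15. C has the fewest and is eliminated.
Round 4: D 27, E 26. D has a majority.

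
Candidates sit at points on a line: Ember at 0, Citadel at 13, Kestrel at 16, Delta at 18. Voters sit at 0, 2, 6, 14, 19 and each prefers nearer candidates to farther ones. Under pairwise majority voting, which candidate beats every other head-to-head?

With single-peaked preferences on a line, the Condorcet winner is the candidate closest to the median voter.
The median voter (position 6) is closest to Ember at 0.
Check: Ember vs Kestrel — voters closer to Ember: 3 of 5.

Ember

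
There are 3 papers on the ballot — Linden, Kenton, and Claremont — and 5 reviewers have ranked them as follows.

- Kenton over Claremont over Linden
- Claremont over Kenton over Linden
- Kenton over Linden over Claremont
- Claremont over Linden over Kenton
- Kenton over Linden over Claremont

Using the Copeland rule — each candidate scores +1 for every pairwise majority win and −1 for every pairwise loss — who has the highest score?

Kenton

Pairwise results:
  Linden vs Kenton: Kenton wins 4–1.
  Linden vs Claremont: Claremont wins 3–2.
  Kenton vs Claremont: Kenton wins 3–2.
Copeland scores (wins − losses):
  Linden: 0 − 2 = -2
  Kenton: 2 − 0 = 2
  Claremont: 1 − 1 = 0
Kenton has the best Copeland score.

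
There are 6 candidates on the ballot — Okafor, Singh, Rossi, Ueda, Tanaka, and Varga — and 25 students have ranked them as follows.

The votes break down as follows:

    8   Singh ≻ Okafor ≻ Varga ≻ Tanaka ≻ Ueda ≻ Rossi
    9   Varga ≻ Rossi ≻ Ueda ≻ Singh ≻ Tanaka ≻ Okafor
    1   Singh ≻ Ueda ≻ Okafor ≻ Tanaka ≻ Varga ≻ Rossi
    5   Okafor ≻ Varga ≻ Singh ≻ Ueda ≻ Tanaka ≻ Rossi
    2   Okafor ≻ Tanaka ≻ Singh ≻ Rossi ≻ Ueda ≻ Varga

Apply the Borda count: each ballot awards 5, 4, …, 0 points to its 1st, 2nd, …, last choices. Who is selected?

Varga

Borda scores:
  Okafor: 8·4 + 9·0 + 3 + 5·5 + 2·5 = 70
  Singh: 8·5 + 9·2 + 5 + 5·3 + 2·3 = 84
  Rossi: 8·0 + 9·4 + 0 + 5·0 + 2·2 = 40
  Ueda: 8·1 + 9·3 + 4 + 5·2 + 2·1 = 51
  Tanaka: 8·2 + 9·1 + 2 + 5·1 + 2·4 = 40
  Varga: 8·3 + 9·5 + 1 + 5·4 + 2·0 = 90
Varga has the highest total.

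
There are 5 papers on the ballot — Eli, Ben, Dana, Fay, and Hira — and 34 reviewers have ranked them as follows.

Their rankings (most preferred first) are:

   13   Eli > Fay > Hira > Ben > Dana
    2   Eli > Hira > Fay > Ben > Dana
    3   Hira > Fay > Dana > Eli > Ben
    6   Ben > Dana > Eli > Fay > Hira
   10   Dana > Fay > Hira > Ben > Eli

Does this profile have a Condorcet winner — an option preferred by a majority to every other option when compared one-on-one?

Head-to-head results (34 voters total):
Eli vs Ben: Eli wins 18–16.
Eli vs Dana: Dana wins 19–15.
Eli vs Fay: Eli wins 21–13.
Eli vs Hira: Eli wins 21–13.
Ben vs Dana: Ben wins 21–13.
Ben vs Fay: Fay wins 28–6.
Ben vs Hira: Hira wins 28–6.
Dana vs Fay: Fay wins 18–16.
Dana vs Hira: Hira wins 18–16.
Fay vs Hira: Fay wins 29–5.
No candidate beats all others: Eli beats Ben beats Dana beats Eli, a majority cycle.

No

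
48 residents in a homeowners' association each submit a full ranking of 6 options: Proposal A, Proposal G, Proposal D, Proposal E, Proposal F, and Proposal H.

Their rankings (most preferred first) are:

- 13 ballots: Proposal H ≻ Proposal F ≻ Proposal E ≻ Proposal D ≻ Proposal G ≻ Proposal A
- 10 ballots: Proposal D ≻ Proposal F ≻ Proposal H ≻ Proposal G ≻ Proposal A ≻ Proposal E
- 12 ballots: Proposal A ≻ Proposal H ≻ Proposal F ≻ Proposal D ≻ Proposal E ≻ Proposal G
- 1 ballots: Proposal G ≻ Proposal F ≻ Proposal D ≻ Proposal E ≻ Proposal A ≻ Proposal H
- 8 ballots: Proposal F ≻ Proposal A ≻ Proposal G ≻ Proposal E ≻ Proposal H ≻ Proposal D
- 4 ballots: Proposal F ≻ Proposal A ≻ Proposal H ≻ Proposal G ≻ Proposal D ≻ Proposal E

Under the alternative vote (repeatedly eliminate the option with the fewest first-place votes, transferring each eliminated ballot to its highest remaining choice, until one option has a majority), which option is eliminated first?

Proposal E

Round 1: Proposal H 13, Proposal A 12, Proposal F 12, Proposal D 10, Proposal G 1, Proposal E 0. Proposal E has the fewest and is eliminated.
Round 2: Proposal H 13, Proposal A 12, Proposal F 12, Proposal D 10, Proposal G 1. Proposal G has the fewest and is eliminated.
Round 3: Proposal F 13, Proposal H 13, Proposal A 12, Proposal D 10. Proposal D has the fewest and is eliminated.
Round 4: Proposal F 23, Proposal H 13, Proposal A 12. Proposal A has the fewest and is eliminated.
Round 5: Proposal H 25, Proposal F 23. Proposal H has a majority.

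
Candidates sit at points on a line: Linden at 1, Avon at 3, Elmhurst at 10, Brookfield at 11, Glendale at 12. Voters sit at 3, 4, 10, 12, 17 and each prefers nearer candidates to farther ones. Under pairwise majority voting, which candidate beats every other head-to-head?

Elmhurst

With single-peaked preferences on a line, the Condorcet winner is the candidate closest to the median voter.
The median voter (position 10) is closest to Elmhurst at 10.
Check: Elmhurst vs Glendale — voters closer to Elmhurst: 3 of 5.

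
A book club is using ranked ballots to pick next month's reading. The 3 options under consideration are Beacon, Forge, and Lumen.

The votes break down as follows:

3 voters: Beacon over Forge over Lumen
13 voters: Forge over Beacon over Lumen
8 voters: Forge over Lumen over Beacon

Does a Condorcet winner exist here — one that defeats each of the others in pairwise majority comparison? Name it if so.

Head-to-head results (24 voters total):
Beacon vs Forge: Forge wins 21–3.
Beacon vs Lumen: Beacon wins 16–8.
Forge vs Lumen: Forge wins 24–0.
Forge beats each rival — Beacon (21–3), Lumen (24–0) — so Forge is the Condorcet winner.

Forge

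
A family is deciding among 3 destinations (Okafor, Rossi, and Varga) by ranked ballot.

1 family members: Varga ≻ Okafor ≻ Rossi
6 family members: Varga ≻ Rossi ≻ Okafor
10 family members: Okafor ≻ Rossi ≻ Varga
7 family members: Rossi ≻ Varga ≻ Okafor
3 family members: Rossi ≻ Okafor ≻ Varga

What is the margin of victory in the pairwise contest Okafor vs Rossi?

Ballots ranking Okafor above Rossi: 1+10 = 11.
Ballots ranking Rossi above Okafor: 6+7+3 = 16.
Rossi wins 16–11, a margin of 5.

5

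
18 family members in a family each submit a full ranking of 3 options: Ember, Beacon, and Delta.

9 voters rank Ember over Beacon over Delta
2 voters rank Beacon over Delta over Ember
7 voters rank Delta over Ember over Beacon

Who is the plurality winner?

First-place vote totals:
  Ember: 9
  Beacon: 2
  Delta: 7
Ember has the most first-place votes.

Ember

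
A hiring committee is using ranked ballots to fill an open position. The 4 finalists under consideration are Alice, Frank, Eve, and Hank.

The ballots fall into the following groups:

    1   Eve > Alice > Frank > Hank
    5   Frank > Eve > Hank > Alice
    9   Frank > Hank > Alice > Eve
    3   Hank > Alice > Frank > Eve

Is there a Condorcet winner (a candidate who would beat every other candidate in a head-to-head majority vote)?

Head-to-head results (18 voters total):
Alice vs Frank: Frank wins 14–4.
Alice vs Eve: Alice wins 12–6.
Alice vs Hank: Hank wins 17–1.
Frank vs Eve: Frank wins 17–1.
Frank vs Hank: Frank wins 15–3.
Eve vs Hank: Hank wins 12–6.
Frank beats each rival — Alice (14–4), Eve (17–1), Hank (15–3) — so Frank is the Condorcet winner.

Yes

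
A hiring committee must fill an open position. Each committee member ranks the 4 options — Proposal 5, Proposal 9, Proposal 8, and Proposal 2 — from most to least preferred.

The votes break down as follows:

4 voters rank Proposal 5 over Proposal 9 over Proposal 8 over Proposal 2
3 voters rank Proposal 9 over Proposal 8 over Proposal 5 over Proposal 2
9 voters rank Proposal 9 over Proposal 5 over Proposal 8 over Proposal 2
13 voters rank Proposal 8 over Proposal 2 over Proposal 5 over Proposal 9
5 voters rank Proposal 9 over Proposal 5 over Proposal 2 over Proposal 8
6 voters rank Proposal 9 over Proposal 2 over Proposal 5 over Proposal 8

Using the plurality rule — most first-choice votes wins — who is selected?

First-place vote totals:
  Proposal 5: 4
  Proposal 9: 23
  Proposal 8: 13
  Proposal 2: 0
Proposal 9 has the most first-place votes.

Proposal 9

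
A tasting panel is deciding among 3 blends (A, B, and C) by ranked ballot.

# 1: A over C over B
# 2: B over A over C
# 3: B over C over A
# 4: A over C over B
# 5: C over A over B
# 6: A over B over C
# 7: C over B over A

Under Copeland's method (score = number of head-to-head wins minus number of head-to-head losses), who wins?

Pairwise results:
  A vs B: A wins 4–3.
  A vs C: A wins 4–3.
  B vs C: C wins 4–3.
Copeland scores (wins − losses):
  A: 2 − 0 = 2
  B: 0 − 2 = -2
  C: 1 − 1 = 0
A has the best Copeland score.

A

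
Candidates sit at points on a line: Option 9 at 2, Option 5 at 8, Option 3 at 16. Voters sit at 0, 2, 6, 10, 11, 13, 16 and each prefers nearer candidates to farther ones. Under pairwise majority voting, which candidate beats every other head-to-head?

Option 5

With single-peaked preferences on a line, the Condorcet winner is the candidate closest to the median voter.
The median voter (position 10) is closest to Option 5 at 8.
Check: Option 5 vs Option 9 — voters closer to Option 5: 5 of 7.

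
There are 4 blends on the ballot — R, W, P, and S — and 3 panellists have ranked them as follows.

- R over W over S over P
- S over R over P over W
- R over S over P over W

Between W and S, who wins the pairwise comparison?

Ballots ranking W above S: 1.
Ballots ranking S above W: 2.
S wins the head-to-head, 2–1.

S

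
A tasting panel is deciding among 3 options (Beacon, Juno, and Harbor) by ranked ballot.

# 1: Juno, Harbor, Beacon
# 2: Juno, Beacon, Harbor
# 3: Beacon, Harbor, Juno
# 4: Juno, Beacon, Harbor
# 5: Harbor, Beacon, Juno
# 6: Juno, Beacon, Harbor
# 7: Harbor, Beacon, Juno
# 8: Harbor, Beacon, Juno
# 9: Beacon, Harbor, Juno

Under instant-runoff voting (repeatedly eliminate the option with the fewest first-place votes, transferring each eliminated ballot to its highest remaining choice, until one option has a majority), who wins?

Harbor

Round 1: Juno 4, Harbor 3, Beacon 2. Beacon has the fewest and is eliminated.
Round 2: Harbor 5, Juno 4. Harbor has a majority.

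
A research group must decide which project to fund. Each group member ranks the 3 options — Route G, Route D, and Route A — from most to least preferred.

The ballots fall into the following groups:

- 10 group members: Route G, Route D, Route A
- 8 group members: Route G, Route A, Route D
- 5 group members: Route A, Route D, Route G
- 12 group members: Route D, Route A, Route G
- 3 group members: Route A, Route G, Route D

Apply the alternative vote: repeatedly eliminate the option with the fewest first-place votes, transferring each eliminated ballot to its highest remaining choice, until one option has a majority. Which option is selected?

Route G

Round 1: Route G 18, Route D 12, Route A 8. Route A has the fewest and is eliminated.
Round 2: Route G 21, Route D 17. Route G has a majority.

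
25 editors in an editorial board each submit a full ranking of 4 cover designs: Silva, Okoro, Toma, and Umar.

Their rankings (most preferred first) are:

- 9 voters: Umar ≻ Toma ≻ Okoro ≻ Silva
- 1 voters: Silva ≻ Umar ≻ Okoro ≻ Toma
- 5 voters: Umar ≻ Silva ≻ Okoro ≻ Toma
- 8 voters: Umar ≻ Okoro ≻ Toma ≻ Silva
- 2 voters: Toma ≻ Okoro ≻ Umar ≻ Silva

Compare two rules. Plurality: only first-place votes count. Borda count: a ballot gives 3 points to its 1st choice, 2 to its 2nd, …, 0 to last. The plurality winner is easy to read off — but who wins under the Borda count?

Umar

Plurality first-place counts: Silva 1, Okoro 0, Toma 2, Umar 22 → Umar.
Borda totals: Silva 13, Okoro 35, Toma 32, Umar 70 → Umar.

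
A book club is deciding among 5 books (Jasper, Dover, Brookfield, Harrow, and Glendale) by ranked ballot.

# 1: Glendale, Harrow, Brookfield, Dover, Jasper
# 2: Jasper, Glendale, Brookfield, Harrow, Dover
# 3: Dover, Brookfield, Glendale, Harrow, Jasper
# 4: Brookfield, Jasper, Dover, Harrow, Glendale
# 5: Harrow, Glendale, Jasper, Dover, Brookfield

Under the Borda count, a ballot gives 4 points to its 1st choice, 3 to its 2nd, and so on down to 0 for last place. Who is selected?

Glendale

Borda scores:
  Jasper: 0 + 4 + 0 + 3 + 2 = 9
  Dover: 1 + 0 + 4 + 2 + 1 = 8
  Brookfield: 2 + 2 + 3 + 4 + 0 = 11
  Harrow: 3 + 1 + 1 + 1 + 4 = 10
  Glendale: 4 + 3 + 2 + 0 + 3 = 12
Glendale has the highest total.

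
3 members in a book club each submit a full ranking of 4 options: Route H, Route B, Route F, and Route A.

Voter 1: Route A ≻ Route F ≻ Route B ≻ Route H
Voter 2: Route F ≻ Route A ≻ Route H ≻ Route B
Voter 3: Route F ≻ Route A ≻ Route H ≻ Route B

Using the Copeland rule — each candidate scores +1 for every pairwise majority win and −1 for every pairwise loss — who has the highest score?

Pairwise results:
  Route H vs Route B: Route H wins 2–1.
  Route H vs Route F: Route F wins 3–0.
  Route H vs Route A: Route A wins 3–0.
  Route B vs Route F: Route F wins 3–0.
  Route B vs Route A: Route A wins 3–0.
  Route F vs Route A: Route F wins 2–1.
Copeland scores (wins − losses):
  Route H: 1 − 2 = -1
  Route B: 0 − 3 = -3
  Route F: 3 − 0 = 3
  Route A: 2 − 1 = 1
Route F has the best Copeland score.

Route F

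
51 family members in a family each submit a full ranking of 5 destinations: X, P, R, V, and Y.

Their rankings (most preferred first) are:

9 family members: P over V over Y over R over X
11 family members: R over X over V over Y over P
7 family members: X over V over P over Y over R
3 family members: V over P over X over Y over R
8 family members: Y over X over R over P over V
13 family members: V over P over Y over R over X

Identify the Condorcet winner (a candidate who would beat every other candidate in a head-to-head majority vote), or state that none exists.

There is no Condorcet winner

Head-to-head results (51 voters total):
X vs P: X wins 26–25.
X vs R: R wins 33–18.
X vs V: X wins 26–25.
X vs Y: Y wins 30–21.
P vs R: P wins 32–19.
P vs V: V wins 34–17.
P vs Y: P wins 32–19.
R vs V: V wins 32–19.
R vs Y: Y wins 40–11.
V vs Y: V wins 43–8.
No candidate beats all others: X beats P beats R beats X, a majority cycle.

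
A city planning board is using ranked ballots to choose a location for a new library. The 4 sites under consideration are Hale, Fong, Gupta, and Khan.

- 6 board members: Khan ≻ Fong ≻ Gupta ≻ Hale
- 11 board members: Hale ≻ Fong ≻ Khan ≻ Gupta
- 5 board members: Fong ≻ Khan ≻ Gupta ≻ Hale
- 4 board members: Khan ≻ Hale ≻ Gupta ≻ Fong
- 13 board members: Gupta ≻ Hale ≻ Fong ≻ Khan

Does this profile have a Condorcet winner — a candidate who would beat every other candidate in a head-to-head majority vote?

No

Head-to-head results (39 voters total):
Hale vs Fong: Hale wins 28–11.
Hale vs Gupta: Gupta wins 24–15.
Hale vs Khan: Hale wins 24–15.
Fong vs Gupta: Fong wins 22–17.
Fong vs Khan: Fong wins 29–10.
Gupta vs Khan: Khan wins 26–13.
No candidate beats all others: Hale beats Fong beats Gupta beats Hale, a majority cycle.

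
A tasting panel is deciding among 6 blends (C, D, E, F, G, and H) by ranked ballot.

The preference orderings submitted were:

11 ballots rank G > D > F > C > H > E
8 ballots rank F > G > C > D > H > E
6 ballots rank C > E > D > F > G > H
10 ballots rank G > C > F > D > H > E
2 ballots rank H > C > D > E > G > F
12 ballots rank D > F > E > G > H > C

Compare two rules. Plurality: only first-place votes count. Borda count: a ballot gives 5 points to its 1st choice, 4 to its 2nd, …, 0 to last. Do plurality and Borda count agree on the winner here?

Plurality first-place counts: C 6, D 12, E 0, F 8, G 21, H 2 → G.
Borda totals: C 124, D 164, E 64, F 163, G 169, H 51 → G.
The two rules agree on G.

Yes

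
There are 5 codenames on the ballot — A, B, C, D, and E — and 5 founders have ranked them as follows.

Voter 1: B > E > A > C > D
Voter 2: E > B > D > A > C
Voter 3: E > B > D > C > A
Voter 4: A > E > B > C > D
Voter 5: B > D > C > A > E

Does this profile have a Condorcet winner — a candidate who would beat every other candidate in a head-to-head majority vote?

Yes

Head-to-head results (5 voters total):
A vs B: B wins 4–1.
A vs C: A wins 3–2.
A vs D: D wins 3–2.
A vs E: E wins 3–2.
B vs C: B wins 5–0.
B vs D: B wins 5–0.
B vs E: E wins 3–2.
C vs D: D wins 3–2.
C vs E: E wins 4–1.
D vs E: E wins 4–1.
E beats each rival — A (3–2), B (3–2), C (4–1), D (4–1) — so E is the Condorcet winner.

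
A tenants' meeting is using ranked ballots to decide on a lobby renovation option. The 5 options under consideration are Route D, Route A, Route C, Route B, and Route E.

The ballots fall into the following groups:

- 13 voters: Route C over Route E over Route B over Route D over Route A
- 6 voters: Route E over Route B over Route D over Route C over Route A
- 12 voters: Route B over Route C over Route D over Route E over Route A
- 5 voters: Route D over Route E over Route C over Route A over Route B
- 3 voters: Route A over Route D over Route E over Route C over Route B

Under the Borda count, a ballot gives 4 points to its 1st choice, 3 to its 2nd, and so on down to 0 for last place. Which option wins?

Route C

Borda scores:
  Route D: 13·1 + 6·2 + 12·2 + 5·4 + 3·3 = 78
  Route A: 13·0 + 6·0 + 12·0 + 5·1 + 3·4 = 17
  Route C: 13·4 + 6·1 + 12·3 + 5·2 + 3·1 = 107
  Route B: 13·2 + 6·3 + 12·4 + 5·0 + 3·0 = 92
  Route E: 13·3 + 6·4 + 12·1 + 5·3 + 3·2 = 96
Route C has the highest total.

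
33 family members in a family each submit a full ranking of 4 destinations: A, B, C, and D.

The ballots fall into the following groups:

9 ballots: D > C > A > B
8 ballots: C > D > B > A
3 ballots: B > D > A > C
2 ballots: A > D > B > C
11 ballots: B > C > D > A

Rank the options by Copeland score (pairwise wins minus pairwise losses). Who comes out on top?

C

Pairwise results:
  A vs B: B wins 22–11.
  A vs C: C wins 28–5.
  A vs D: D wins 31–2.
  B vs C: C wins 17–16.
  B vs D: D wins 19–14.
  C vs D: C wins 19–14.
Copeland scores (wins − losses):
  A: 0 − 3 = -3
  B: 1 − 2 = -1
  C: 3 − 0 = 3
  D: 2 − 1 = 1
C has the best Copeland score.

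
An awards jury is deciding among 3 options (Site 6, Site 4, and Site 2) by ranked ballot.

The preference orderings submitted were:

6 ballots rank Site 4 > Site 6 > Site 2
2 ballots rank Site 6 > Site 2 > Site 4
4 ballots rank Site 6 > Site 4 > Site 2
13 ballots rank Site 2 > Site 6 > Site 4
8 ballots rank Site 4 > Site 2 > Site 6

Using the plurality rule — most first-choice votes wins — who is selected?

Site 4

First-place vote totals:
  Site 6: 6
  Site 4: 14
  Site 2: 13
Site 4 has the most first-place votes.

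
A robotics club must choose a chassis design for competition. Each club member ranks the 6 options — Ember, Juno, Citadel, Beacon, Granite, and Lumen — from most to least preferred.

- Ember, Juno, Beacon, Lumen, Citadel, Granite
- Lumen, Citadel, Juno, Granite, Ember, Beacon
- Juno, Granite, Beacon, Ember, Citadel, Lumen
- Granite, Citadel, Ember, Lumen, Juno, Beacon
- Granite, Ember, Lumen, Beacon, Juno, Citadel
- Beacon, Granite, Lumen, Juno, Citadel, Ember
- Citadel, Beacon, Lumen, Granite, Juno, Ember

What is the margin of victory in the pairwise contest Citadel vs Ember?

1

Ballots ranking Citadel above Ember: 4.
Ballots ranking Ember above Citadel: 3.
Citadel wins 4–3, a margin of 1.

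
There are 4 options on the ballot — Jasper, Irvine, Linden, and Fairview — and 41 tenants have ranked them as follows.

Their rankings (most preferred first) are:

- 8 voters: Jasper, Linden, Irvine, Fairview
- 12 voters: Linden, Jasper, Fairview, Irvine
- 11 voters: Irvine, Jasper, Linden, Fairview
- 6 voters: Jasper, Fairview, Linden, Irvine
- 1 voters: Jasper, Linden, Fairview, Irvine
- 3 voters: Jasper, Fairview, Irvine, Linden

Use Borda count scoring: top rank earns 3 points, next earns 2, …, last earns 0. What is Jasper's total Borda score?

100

Borda scores:
  Jasper: 8·3 + 12·2 + 11·2 + 6·3 + 3 + 3·3 = 100
  Irvine: 8·1 + 12·0 + 11·3 + 6·0 + 0 + 3·1 = 44
  Linden: 8·2 + 12·3 + 11·1 + 6·1 + 2 + 3·0 = 71
  Fairview: 8·0 + 12·1 + 11·0 + 6·2 + 1 + 3·2 = 31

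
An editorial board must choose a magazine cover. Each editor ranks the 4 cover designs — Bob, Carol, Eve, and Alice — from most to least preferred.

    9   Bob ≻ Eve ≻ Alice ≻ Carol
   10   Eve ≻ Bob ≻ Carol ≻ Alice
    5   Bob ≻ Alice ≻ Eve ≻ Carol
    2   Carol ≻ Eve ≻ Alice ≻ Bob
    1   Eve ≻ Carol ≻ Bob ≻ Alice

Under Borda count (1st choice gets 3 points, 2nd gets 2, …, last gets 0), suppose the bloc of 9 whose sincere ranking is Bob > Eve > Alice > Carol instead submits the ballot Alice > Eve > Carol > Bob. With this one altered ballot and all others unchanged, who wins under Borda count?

Borda totals with the altered ballot: Bob 36, Carol 27, Eve 60, Alice 39.
The switch changes the winner from Bob to Eve.

Eve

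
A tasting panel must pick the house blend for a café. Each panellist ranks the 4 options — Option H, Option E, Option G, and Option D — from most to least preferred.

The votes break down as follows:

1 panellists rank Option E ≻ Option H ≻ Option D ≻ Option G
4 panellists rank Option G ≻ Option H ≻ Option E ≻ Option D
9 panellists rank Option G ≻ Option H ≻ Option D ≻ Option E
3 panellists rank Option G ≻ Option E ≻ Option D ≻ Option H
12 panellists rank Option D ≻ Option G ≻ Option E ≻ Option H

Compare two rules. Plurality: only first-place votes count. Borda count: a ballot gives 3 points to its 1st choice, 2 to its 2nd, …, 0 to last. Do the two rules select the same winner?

Plurality first-place counts: Option H 0, Option E 1, Option G 16, Option D 12 → Option G.
Borda totals: Option H 28, Option E 25, Option G 72, Option D 49 → Option G.
The two rules agree on Option G.

Yes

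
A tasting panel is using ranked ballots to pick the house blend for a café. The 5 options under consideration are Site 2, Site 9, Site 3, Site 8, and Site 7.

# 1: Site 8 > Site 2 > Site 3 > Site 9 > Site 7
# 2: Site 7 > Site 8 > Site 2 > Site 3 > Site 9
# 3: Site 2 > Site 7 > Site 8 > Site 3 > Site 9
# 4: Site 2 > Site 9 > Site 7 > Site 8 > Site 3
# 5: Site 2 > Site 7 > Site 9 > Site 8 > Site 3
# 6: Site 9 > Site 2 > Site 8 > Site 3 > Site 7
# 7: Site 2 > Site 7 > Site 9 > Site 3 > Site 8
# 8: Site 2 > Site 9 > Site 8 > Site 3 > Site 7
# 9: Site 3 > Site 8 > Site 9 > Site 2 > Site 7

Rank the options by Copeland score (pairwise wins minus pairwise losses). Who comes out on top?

Site 2

Pairwise results:
  Site 2 vs Site 9: Site 2 wins 7–2.
  Site 2 vs Site 3: Site 2 wins 8–1.
  Site 2 vs Site 8: Site 2 wins 6–3.
  Site 2 vs Site 7: Site 2 wins 8–1.
  Site 9 vs Site 3: Site 9 wins 5–4.
  Site 9 vs Site 8: Site 9 wins 5–4.
  Site 9 vs Site 7: Site 9 wins 5–4.
  Site 3 vs Site 8: Site 8 wins 7–2.
  Site 3 vs Site 7: Site 7 wins 5–4.
  Site 8 vs Site 7: Site 7 wins 5–4.
Copeland scores (wins − losses):
  Site 2: 4 − 0 = 4
  Site 9: 3 − 1 = 2
  Site 3: 0 − 4 = -4
  Site 8: 1 − 3 = -2
  Site 7: 2 − 2 = 0
Site 2 has the best Copeland score.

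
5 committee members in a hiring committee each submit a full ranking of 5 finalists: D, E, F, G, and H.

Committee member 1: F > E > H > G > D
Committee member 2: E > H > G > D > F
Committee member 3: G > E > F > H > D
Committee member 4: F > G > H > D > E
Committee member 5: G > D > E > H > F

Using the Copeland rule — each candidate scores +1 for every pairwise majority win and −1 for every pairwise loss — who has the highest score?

Pairwise results:
  D vs E: E wins 3–2.
  D vs F: F wins 3–2.
  D vs G: G wins 5–0.
  D vs H: H wins 4–1.
  E vs F: E wins 3–2.
  E vs G: G wins 3–2.
  E vs H: E wins 4–1.
  F vs G: G wins 3–2.
  F vs H: F wins 3–2.
  G vs H: G wins 3–2.
Copeland scores (wins − losses):
  D: 0 − 4 = -4
  E: 3 − 1 = 2
  F: 2 − 2 = 0
  G: 4 − 0 = 4
  H: 1 − 3 = -2
G has the best Copeland score.

G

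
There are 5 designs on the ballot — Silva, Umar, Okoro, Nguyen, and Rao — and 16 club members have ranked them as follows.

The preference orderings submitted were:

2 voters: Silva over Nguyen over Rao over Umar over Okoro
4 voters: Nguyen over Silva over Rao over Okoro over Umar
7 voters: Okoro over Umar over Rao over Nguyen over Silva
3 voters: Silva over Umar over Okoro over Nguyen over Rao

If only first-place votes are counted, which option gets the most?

First-place vote totals:
  Silva: 5
  Umar: 0
  Okoro: 7
  Nguyen: 4
  Rao: 0
Okoro has the most first-place votes.

Okoro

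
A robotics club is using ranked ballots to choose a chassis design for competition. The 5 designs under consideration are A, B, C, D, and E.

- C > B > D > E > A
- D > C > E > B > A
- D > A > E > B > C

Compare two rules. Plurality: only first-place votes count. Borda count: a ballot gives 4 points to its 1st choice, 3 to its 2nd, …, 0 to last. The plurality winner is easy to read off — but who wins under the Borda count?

Plurality first-place counts: A 0, B 0, C 1, D 2, E 0 → D.
Borda totals: A 3, B 5, C 7, D 10, E 5 → D.

D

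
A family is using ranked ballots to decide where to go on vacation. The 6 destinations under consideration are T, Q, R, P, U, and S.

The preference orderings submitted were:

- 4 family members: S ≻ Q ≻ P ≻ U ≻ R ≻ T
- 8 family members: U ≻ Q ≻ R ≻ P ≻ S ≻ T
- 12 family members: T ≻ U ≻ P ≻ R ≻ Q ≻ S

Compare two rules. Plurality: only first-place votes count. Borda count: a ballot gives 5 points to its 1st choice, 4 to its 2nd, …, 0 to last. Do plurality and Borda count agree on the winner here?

Plurality first-place counts: T 12, Q 0, R 0, P 0, U 8, S 4 → T.
Borda totals: T 60, Q 60, R 52, P 64, U 96, S 28 → U.
The two rules disagree: plurality picks T, Borda picks U.

No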